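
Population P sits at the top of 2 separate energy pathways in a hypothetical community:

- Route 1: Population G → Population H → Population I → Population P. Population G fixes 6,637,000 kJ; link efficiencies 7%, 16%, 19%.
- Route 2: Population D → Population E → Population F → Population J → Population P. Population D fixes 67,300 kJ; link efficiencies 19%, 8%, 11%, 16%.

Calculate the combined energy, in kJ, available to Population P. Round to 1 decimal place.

Route 1: 6637000 × 0.07 × 0.16 × 0.19 = 14123.536 kJ
Route 2: 67300 × 0.19 × 0.08 × 0.11 × 0.16 = 18.004096 kJ
Total at Population P: 14123.536 + 18.004096 = 14141.540096 kJ

14141.5 kJ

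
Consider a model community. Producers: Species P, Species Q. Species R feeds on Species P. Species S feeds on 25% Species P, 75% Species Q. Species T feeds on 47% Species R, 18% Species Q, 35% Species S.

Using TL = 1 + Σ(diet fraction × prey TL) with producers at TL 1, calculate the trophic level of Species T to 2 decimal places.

Species R: 1 + 1 = 2
Species S: 1 + (0.25×1 + 0.75×1) = 2
Species T: 1 + (0.47×2 + 0.18×1 + 0.35×2) = 2.82

2.82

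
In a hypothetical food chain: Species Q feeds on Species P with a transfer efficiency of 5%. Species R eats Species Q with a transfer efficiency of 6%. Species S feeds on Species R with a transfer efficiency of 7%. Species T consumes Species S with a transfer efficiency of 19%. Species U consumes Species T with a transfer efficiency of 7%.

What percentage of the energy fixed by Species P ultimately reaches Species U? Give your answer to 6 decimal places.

0.000279%

Product of link efficiencies: 0.05 × 0.06 × 0.07 × 0.19 × 0.07 = 0.000002793
As a percentage: 0.000002793 × 100 = 0.000279%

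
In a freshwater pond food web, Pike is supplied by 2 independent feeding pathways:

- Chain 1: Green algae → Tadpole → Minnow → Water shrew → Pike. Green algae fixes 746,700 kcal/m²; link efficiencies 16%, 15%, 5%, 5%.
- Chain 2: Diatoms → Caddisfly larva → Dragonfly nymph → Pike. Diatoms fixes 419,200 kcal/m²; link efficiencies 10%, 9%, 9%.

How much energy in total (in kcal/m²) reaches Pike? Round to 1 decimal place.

Chain 1: 746700 × 0.16 × 0.15 × 0.05 × 0.05 = 44.802 kcal/m²
Chain 2: 419200 × 0.1 × 0.09 × 0.09 = 339.552 kcal/m²
Total at Pike: 44.802 + 339.552 = 384.354 kcal/m²

384.4 kcal/m²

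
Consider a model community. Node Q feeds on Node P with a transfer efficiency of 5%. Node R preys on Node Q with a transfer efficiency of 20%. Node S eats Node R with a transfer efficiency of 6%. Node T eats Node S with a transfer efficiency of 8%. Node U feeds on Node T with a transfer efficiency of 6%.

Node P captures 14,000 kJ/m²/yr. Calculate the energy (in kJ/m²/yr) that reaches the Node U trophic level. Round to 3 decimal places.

Node Q: 14000 × 0.05 = 700 kJ/m²/yr
Node R: 700 × 0.2 = 140 kJ/m²/yr
Node S: 140 × 0.06 = 8.4 kJ/m²/yr
Node T: 8.4 × 0.08 = 0.672 kJ/m²/yr
Node U: 0.672 × 0.06 = 0.04032 kJ/m²/yr

0.040 kJ/m²/yr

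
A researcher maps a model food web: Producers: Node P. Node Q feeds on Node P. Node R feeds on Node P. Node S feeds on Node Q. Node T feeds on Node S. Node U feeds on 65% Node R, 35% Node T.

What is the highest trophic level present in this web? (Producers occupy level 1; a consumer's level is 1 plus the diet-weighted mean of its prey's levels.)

Node Q: 1 + 1 = 2
Node R: 1 + 1 = 2
Node S: 1 + 2 = 3
Node T: 1 + 3 = 4
Node U: 1 + (0.65×2 + 0.35×4) = 3.7

4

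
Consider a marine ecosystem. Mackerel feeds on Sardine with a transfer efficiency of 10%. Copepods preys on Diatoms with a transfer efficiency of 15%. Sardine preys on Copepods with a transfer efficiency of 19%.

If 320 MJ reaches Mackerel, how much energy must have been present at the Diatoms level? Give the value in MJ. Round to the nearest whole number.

Cumulative transfer efficiency: 0.15 × 0.19 × 0.1 = 0.00285
Diatoms energy = 320 / 0.00285 = 112281 MJ

112281 MJ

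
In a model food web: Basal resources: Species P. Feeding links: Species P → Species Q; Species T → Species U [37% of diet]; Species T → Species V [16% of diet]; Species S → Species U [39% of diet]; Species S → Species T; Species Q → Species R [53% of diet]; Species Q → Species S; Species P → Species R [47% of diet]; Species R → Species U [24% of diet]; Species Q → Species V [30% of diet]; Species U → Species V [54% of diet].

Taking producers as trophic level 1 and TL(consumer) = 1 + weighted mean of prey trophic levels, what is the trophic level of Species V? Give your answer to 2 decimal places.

4.54

Species Q: 1 + 1 = 2
Species R: 1 + (0.53×2 + 0.47×1) = 2.53
Species S: 1 + 2 = 3
Species T: 1 + 3 = 4
Species U: 1 + (0.24×2.53 + 0.37×4 + 0.39×3) = 4.2572
Species V: 1 + (0.16×4 + 0.54×4.2572 + 0.3×2) = 4.538888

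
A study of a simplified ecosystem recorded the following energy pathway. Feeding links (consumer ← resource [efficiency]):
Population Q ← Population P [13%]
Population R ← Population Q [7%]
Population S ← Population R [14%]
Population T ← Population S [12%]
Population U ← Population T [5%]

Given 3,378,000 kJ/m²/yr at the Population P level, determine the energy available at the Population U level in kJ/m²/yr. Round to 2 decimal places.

Population Q: 3378000 × 0.13 = 439140 kJ/m²/yr
Population R: 439140 × 0.07 = 30739.8 kJ/m²/yr
Population S: 30739.8 × 0.14 = 4303.572 kJ/m²/yr
Population T: 4303.572 × 0.12 = 516.42864 kJ/m²/yr
Population U: 516.42864 × 0.05 = 25.821432 kJ/m²/yr

25.82 kJ/m²/yr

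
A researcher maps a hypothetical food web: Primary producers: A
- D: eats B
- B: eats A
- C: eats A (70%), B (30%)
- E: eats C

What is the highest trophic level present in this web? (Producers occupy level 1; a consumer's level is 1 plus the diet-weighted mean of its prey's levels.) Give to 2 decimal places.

B: 1 + 1 = 2
C: 1 + (0.7×1 + 0.3×2) = 2.3
D: 1 + 2 = 3
E: 1 + 2.3 = 3.3

3.30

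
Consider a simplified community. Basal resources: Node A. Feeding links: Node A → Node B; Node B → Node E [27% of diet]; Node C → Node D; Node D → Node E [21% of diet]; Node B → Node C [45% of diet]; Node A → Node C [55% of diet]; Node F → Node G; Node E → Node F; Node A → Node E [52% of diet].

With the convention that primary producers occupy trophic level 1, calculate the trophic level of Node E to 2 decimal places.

2.78

Node B: 1 + 1 = 2
Node C: 1 + (0.45×2 + 0.55×1) = 2.45
Node D: 1 + 2.45 = 3.45
Node E: 1 + (0.52×1 + 0.27×2 + 0.21×3.45) = 2.7845
Node F: 1 + 2.7845 = 3.7845
Node G: 1 + 3.7845 = 4.7845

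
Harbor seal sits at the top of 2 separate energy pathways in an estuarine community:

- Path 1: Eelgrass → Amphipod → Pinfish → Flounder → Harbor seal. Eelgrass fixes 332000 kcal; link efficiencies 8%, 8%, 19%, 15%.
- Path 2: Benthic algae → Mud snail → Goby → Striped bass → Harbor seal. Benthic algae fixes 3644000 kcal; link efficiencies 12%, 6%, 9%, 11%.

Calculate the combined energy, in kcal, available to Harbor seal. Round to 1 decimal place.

Path 1: 332000 × 0.08 × 0.08 × 0.19 × 0.15 = 60.5568 kcal
Path 2: 3644000 × 0.12 × 0.06 × 0.09 × 0.11 = 259.74432 kcal
Total at Harbor seal: 60.5568 + 259.74432 = 320.30112 kcal

320.3 kcal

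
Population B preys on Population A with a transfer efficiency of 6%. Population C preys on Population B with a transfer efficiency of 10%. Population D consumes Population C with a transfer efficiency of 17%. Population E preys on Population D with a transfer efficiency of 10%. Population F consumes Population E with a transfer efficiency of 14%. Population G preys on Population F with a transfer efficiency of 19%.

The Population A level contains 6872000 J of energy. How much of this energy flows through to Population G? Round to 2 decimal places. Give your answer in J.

18.65 J

Population B: 6872000 × 0.06 = 412320 J
Population C: 412320 × 0.1 = 41232 J
Population D: 41232 × 0.17 = 7009.44 J
Population E: 7009.44 × 0.1 = 700.944 J
Population F: 700.944 × 0.14 = 98.13216 J
Population G: 98.13216 × 0.19 = 18.6451104 J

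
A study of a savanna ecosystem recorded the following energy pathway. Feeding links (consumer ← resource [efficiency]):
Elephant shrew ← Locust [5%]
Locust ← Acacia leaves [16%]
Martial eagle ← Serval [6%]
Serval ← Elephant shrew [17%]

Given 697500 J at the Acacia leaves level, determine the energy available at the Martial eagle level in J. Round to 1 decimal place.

56.9 J

Locust: 697500 × 0.16 = 111600 J
Elephant shrew: 111600 × 0.05 = 5580 J
Serval: 5580 × 0.17 = 948.6 J
Martial eagle: 948.6 × 0.06 = 56.916 J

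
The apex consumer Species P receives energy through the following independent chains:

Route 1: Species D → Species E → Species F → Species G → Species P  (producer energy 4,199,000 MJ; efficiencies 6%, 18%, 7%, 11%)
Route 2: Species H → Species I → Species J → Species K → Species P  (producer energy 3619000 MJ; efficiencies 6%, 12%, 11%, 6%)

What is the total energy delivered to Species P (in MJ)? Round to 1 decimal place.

521.2 MJ

Route 1: 4199000 × 0.06 × 0.18 × 0.07 × 0.11 = 349.18884 MJ
Route 2: 3619000 × 0.06 × 0.12 × 0.11 × 0.06 = 171.97488 MJ
Total at Species P: 349.18884 + 171.97488 = 521.16372 MJ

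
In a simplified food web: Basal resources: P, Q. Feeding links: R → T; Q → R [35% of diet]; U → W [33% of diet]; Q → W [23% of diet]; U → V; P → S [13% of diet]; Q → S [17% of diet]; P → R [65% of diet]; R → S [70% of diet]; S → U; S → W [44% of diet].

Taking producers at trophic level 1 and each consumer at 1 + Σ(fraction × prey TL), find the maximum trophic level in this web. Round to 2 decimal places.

R: 1 + (0.65×1 + 0.35×1) = 2
S: 1 + (0.17×1 + 0.13×1 + 0.7×2) = 2.7
T: 1 + 2 = 3
U: 1 + 2.7 = 3.7
V: 1 + 3.7 = 4.7
W: 1 + (0.23×1 + 0.44×2.7 + 0.33×3.7) = 3.639

4.70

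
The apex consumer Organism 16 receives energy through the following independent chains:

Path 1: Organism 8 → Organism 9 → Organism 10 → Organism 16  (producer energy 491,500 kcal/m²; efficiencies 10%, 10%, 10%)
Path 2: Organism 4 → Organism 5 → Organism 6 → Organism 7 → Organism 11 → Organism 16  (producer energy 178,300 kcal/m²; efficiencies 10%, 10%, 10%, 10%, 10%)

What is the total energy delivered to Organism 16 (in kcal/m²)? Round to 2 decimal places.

493.28 kcal/m²

Path 1: 491500 × 0.1 × 0.1 × 0.1 = 491.5 kcal/m²
Path 2: 178300 × 0.1 × 0.1 × 0.1 × 0.1 × 0.1 = 1.783 kcal/m²
Total at Organism 16: 491.5 + 1.783 = 493.283 kcal/m²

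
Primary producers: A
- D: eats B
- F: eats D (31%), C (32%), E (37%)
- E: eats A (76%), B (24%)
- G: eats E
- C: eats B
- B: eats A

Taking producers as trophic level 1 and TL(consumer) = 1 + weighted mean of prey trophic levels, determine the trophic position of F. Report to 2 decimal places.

3.72

B: 1 + 1 = 2
C: 1 + 2 = 3
D: 1 + 2 = 3
E: 1 + (0.76×1 + 0.24×2) = 2.24
F: 1 + (0.31×3 + 0.32×3 + 0.37×2.24) = 3.7188
G: 1 + 2.24 = 3.24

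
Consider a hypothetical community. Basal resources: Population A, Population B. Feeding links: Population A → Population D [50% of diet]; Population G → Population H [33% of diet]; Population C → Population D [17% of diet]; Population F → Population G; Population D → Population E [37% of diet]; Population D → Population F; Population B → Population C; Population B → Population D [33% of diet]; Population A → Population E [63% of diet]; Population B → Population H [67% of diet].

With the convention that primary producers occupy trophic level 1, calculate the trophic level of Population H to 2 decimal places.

Population C: 1 + 1 = 2
Population D: 1 + (0.33×1 + 0.17×2 + 0.5×1) = 2.17
Population E: 1 + (0.63×1 + 0.37×2.17) = 2.4329
Population F: 1 + 2.17 = 3.17
Population G: 1 + 3.17 = 4.17
Population H: 1 + (0.33×4.17 + 0.67×1) = 3.0461

3.05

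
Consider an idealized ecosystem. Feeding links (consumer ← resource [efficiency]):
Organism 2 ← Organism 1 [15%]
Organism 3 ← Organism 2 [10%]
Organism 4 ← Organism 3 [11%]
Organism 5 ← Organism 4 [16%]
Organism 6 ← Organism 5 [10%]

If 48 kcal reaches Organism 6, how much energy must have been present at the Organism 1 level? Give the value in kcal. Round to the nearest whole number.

1818182 kcal

Cumulative transfer efficiency: 0.15 × 0.1 × 0.11 × 0.16 × 0.1 = 0.0000264
Organism 1 energy = 48 / 0.0000264 = 1818182 kcal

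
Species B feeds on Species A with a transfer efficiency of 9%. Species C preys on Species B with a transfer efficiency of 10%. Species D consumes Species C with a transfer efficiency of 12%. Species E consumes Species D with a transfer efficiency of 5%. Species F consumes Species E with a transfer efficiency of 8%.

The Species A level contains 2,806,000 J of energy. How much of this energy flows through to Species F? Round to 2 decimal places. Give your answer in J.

12.12 J

Species B: 2806000 × 0.09 = 252540 J
Species C: 252540 × 0.1 = 25254 J
Species D: 25254 × 0.12 = 3030.48 J
Species E: 3030.48 × 0.05 = 151.524 J
Species F: 151.524 × 0.08 = 12.12192 J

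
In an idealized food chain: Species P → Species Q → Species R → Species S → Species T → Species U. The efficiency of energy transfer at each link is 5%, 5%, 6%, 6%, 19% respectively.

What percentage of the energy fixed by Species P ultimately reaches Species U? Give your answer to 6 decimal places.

0.000171%

Product of link efficiencies: 0.05 × 0.05 × 0.06 × 0.06 × 0.19 = 0.00000171
As a percentage: 0.00000171 × 100 = 0.000171%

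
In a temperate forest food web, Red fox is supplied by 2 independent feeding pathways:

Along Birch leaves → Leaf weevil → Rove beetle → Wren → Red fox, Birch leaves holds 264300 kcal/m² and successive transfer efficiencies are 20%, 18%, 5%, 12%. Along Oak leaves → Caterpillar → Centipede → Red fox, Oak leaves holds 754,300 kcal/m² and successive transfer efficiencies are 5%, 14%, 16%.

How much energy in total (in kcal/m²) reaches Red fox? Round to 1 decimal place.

901.9 kcal/m²

Via Birch leaves: 264300 × 0.2 × 0.18 × 0.05 × 0.12 = 57.0888 kcal/m²
Via Oak leaves: 754300 × 0.05 × 0.14 × 0.16 = 844.816 kcal/m²
Total at Red fox: 57.0888 + 844.816 = 901.9048 kcal/m²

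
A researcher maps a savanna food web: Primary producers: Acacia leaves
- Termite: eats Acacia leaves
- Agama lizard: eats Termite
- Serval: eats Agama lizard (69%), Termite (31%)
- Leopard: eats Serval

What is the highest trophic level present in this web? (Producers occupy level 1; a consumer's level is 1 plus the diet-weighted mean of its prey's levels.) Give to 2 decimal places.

Termite: 1 + 1 = 2
Agama lizard: 1 + 2 = 3
Serval: 1 + (0.69×3 + 0.31×2) = 3.69
Leopard: 1 + 3.69 = 4.69

4.69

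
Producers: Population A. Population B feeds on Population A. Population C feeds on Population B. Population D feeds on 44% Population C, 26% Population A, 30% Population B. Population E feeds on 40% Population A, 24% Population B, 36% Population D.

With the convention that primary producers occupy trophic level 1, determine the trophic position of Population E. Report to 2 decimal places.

3.02

Population B: 1 + 1 = 2
Population C: 1 + 2 = 3
Population D: 1 + (0.44×3 + 0.26×1 + 0.3×2) = 3.18
Population E: 1 + (0.4×1 + 0.24×2 + 0.36×3.18) = 3.0248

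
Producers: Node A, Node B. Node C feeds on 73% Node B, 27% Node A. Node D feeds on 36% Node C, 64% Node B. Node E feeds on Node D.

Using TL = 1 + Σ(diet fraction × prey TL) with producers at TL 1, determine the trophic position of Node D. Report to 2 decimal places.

Node C: 1 + (0.73×1 + 0.27×1) = 2
Node D: 1 + (0.36×2 + 0.64×1) = 2.36
Node E: 1 + 2.36 = 3.36

2.36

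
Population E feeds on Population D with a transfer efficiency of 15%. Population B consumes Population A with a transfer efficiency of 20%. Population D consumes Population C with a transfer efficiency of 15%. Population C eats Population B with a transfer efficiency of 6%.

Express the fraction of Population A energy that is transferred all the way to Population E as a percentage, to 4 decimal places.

0.0270%

Product of link efficiencies: 0.2 × 0.06 × 0.15 × 0.15 = 0.00027
As a percentage: 0.00027 × 100 = 0.0270%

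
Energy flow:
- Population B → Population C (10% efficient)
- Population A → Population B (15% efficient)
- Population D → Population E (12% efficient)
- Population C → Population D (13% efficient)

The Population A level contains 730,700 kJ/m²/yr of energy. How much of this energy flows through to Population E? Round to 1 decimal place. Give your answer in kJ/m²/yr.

171.0 kJ/m²/yr

Population B: 730700 × 0.15 = 109605 kJ/m²/yr
Population C: 109605 × 0.1 = 10960.5 kJ/m²/yr
Population D: 10960.5 × 0.13 = 1424.865 kJ/m²/yr
Population E: 1424.865 × 0.12 = 170.9838 kJ/m²/yr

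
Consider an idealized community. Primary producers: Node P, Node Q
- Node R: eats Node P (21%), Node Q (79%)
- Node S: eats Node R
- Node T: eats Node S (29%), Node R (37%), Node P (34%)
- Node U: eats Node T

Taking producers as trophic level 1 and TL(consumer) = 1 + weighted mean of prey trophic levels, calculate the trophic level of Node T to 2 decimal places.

2.95

Node R: 1 + (0.21×1 + 0.79×1) = 2
Node S: 1 + 2 = 3
Node T: 1 + (0.29×3 + 0.37×2 + 0.34×1) = 2.95
Node U: 1 + 2.95 = 3.95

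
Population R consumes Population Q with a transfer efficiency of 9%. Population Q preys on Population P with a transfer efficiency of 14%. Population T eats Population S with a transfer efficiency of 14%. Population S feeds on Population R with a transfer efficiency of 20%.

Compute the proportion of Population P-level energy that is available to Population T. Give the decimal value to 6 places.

0.000353

Product of link efficiencies: 0.14 × 0.09 × 0.2 × 0.14 = 0.0003528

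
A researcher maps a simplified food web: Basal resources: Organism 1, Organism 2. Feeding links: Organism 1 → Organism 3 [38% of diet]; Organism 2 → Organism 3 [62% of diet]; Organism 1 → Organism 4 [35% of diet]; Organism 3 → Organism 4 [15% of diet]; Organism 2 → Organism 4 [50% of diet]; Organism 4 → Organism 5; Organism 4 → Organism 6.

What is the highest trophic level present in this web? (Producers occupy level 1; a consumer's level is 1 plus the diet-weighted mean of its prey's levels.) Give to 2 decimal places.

Organism 3: 1 + (0.38×1 + 0.62×1) = 2
Organism 4: 1 + (0.35×1 + 0.15×2 + 0.5×1) = 2.15
Organism 5: 1 + 2.15 = 3.15
Organism 6: 1 + 2.15 = 3.15

3.15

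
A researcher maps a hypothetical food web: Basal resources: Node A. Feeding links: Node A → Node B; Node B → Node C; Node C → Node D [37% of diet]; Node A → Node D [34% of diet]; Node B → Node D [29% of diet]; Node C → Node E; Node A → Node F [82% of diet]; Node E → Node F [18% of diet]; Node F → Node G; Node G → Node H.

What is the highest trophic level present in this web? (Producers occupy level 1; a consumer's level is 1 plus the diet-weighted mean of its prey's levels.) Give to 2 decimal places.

4.54

Node B: 1 + 1 = 2
Node C: 1 + 2 = 3
Node D: 1 + (0.37×3 + 0.34×1 + 0.29×2) = 3.03
Node E: 1 + 3 = 4
Node F: 1 + (0.82×1 + 0.18×4) = 2.54
Node G: 1 + 2.54 = 3.54
Node H: 1 + 3.54 = 4.54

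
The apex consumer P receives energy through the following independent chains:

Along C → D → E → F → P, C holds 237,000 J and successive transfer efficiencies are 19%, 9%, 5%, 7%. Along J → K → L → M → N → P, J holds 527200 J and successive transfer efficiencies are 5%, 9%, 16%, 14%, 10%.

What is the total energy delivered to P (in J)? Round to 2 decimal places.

Via C: 237000 × 0.19 × 0.09 × 0.05 × 0.07 = 14.18445 J
Via J: 527200 × 0.05 × 0.09 × 0.16 × 0.14 × 0.1 = 5.314176 J
Total at P: 14.18445 + 5.314176 = 19.498626 J

19.50 J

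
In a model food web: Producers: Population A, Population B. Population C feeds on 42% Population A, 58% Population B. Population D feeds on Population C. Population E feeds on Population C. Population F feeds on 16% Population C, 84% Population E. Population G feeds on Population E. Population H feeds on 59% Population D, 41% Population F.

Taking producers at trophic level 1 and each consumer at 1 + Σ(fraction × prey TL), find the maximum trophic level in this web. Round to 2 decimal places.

Population C: 1 + (0.42×1 + 0.58×1) = 2
Population D: 1 + 2 = 3
Population E: 1 + 2 = 3
Population F: 1 + (0.16×2 + 0.84×3) = 3.84
Population G: 1 + 3 = 4
Population H: 1 + (0.59×3 + 0.41×3.84) = 4.3444

4.34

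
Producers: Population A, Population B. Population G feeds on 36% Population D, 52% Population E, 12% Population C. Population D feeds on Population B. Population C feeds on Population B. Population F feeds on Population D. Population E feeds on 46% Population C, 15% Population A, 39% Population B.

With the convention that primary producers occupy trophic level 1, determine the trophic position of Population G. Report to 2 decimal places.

3.24

Population C: 1 + 1 = 2
Population D: 1 + 1 = 2
Population E: 1 + (0.46×2 + 0.15×1 + 0.39×1) = 2.46
Population F: 1 + 2 = 3
Population G: 1 + (0.36×2 + 0.52×2.46 + 0.12×2) = 3.2392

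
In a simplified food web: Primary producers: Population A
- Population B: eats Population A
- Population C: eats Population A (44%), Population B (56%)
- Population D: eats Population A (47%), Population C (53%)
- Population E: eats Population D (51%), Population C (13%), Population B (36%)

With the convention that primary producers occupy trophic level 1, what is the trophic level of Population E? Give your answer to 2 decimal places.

3.49

Population B: 1 + 1 = 2
Population C: 1 + (0.44×1 + 0.56×2) = 2.56
Population D: 1 + (0.47×1 + 0.53×2.56) = 2.8268
Population E: 1 + (0.51×2.8268 + 0.13×2.56 + 0.36×2) = 3.494468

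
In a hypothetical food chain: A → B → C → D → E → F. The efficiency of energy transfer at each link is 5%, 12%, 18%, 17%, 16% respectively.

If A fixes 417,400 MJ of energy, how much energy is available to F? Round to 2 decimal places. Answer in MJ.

12.26 MJ

B: 417400 × 0.05 = 20870 MJ
C: 20870 × 0.12 = 2504.4 MJ
D: 2504.4 × 0.18 = 450.792 MJ
E: 450.792 × 0.17 = 76.63464 MJ
F: 76.63464 × 0.16 = 12.2615424 MJ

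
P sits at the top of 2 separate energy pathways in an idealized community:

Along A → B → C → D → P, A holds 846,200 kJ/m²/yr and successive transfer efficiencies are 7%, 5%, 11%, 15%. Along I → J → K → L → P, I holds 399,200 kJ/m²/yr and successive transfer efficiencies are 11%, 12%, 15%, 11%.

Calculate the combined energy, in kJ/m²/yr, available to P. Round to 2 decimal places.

Via A: 846200 × 0.07 × 0.05 × 0.11 × 0.15 = 48.86805 kJ/m²/yr
Via I: 399200 × 0.11 × 0.12 × 0.15 × 0.11 = 86.94576 kJ/m²/yr
Total at P: 48.86805 + 86.94576 = 135.81381 kJ/m²/yr

135.81 kJ/m²/yr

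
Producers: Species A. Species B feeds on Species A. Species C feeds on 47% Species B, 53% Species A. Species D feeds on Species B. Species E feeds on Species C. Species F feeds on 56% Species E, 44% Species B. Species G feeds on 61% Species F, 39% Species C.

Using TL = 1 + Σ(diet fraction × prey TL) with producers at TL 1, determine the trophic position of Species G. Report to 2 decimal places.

Species B: 1 + 1 = 2
Species C: 1 + (0.47×2 + 0.53×1) = 2.47
Species D: 1 + 2 = 3
Species E: 1 + 2.47 = 3.47
Species F: 1 + (0.56×3.47 + 0.44×2) = 3.8232
Species G: 1 + (0.61×3.8232 + 0.39×2.47) = 4.295452

4.30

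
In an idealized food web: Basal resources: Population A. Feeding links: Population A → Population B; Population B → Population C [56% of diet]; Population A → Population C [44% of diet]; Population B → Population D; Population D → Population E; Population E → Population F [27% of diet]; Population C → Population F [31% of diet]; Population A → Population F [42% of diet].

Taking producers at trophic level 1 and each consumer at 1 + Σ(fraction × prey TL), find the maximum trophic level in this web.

Population B: 1 + 1 = 2
Population C: 1 + (0.56×2 + 0.44×1) = 2.56
Population D: 1 + 2 = 3
Population E: 1 + 3 = 4
Population F: 1 + (0.27×4 + 0.31×2.56 + 0.42×1) = 3.2936

4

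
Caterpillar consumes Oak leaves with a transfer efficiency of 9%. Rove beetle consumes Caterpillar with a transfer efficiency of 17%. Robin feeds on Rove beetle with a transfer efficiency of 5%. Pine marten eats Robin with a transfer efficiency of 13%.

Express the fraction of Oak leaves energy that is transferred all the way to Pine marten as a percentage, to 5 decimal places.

Product of link efficiencies: 0.09 × 0.17 × 0.05 × 0.13 = 0.00009945
As a percentage: 0.00009945 × 100 = 0.00995%

0.00995%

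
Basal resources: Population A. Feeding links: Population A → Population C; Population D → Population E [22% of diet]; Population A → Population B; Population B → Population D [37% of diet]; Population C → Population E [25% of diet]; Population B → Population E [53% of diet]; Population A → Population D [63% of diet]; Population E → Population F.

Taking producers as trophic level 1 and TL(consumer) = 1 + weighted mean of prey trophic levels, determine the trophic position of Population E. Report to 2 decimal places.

Population B: 1 + 1 = 2
Population C: 1 + 1 = 2
Population D: 1 + (0.37×2 + 0.63×1) = 2.37
Population E: 1 + (0.25×2 + 0.22×2.37 + 0.53×2) = 3.0814
Population F: 1 + 3.0814 = 4.0814

3.08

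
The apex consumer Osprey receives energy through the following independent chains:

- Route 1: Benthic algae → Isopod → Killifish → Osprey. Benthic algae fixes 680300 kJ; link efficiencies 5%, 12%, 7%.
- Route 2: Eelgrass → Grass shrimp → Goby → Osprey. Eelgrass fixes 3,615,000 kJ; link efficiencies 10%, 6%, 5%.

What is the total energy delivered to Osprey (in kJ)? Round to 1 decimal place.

1370.2 kJ

Route 1: 680300 × 0.05 × 0.12 × 0.07 = 285.726 kJ
Route 2: 3615000 × 0.1 × 0.06 × 0.05 = 1084.5 kJ
Total at Osprey: 285.726 + 1084.5 = 1370.226 kJ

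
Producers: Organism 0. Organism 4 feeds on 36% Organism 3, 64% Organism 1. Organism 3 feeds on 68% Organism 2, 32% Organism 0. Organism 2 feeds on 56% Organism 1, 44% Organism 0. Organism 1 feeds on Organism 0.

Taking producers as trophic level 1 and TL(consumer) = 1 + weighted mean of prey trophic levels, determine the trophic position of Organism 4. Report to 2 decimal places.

Organism 1: 1 + 1 = 2
Organism 2: 1 + (0.56×2 + 0.44×1) = 2.56
Organism 3: 1 + (0.68×2.56 + 0.32×1) = 3.0608
Organism 4: 1 + (0.36×3.0608 + 0.64×2) = 3.381888

3.38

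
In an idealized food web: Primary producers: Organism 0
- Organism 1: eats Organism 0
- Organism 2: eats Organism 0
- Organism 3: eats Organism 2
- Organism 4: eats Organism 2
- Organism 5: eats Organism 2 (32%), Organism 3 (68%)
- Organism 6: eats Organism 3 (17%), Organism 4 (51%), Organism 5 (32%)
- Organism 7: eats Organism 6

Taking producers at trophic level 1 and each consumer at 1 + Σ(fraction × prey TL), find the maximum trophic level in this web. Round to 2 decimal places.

5.22

Organism 1: 1 + 1 = 2
Organism 2: 1 + 1 = 2
Organism 3: 1 + 2 = 3
Organism 4: 1 + 2 = 3
Organism 5: 1 + (0.32×2 + 0.68×3) = 3.68
Organism 6: 1 + (0.17×3 + 0.51×3 + 0.32×3.68) = 4.2176
Organism 7: 1 + 4.2176 = 5.2176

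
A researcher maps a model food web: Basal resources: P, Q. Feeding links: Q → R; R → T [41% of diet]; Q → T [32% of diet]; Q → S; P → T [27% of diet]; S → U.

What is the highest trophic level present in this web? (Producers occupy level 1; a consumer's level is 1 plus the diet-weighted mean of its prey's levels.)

R: 1 + 1 = 2
S: 1 + 1 = 2
T: 1 + (0.32×1 + 0.41×2 + 0.27×1) = 2.41
U: 1 + 2 = 3

3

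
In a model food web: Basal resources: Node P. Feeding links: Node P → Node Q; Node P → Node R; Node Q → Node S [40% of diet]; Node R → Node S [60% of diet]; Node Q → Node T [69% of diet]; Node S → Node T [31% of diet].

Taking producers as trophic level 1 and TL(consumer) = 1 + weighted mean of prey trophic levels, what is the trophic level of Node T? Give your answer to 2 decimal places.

3.31

Node Q: 1 + 1 = 2
Node R: 1 + 1 = 2
Node S: 1 + (0.4×2 + 0.6×2) = 3
Node T: 1 + (0.69×2 + 0.31×3) = 3.31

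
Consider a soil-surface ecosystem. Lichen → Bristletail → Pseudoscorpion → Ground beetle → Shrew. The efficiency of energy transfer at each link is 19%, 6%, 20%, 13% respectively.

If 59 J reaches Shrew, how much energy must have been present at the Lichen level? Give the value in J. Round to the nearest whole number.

199055 J

Cumulative transfer efficiency: 0.19 × 0.06 × 0.2 × 0.13 = 0.0002964
Lichen energy = 59 / 0.0002964 = 199055 J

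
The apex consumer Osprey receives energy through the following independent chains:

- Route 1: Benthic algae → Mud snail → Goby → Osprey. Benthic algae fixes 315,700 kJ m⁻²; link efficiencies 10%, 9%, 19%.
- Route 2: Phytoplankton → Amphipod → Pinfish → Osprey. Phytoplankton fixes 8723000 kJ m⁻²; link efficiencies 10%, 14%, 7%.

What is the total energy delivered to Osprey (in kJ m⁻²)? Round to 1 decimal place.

9088.4 kJ m⁻²

Route 1: 315700 × 0.1 × 0.09 × 0.19 = 539.847 kJ m⁻²
Route 2: 8723000 × 0.1 × 0.14 × 0.07 = 8548.54 kJ m⁻²
Total at Osprey: 539.847 + 8548.54 = 9088.387 kJ m⁻²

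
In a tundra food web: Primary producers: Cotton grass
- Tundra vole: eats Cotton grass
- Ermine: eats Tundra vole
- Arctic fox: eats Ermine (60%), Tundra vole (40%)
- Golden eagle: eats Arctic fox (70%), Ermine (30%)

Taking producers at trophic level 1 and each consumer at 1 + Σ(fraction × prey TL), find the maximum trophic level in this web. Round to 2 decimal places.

Tundra vole: 1 + 1 = 2
Ermine: 1 + 2 = 3
Arctic fox: 1 + (0.6×3 + 0.4×2) = 3.6
Golden eagle: 1 + (0.7×3.6 + 0.3×3) = 4.42

4.42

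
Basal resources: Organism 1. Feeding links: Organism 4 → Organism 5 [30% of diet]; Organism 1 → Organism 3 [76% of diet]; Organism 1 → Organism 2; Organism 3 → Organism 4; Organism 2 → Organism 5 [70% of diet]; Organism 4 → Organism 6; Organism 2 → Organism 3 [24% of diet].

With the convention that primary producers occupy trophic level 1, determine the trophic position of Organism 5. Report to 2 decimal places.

3.37

Organism 2: 1 + 1 = 2
Organism 3: 1 + (0.24×2 + 0.76×1) = 2.24
Organism 4: 1 + 2.24 = 3.24
Organism 5: 1 + (0.7×2 + 0.3×3.24) = 3.372
Organism 6: 1 + 3.24 = 4.24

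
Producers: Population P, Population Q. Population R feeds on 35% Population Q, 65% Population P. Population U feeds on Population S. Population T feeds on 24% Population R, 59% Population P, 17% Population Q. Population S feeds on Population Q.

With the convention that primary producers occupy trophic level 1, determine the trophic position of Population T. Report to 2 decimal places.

2.24

Population R: 1 + (0.35×1 + 0.65×1) = 2
Population S: 1 + 1 = 2
Population T: 1 + (0.24×2 + 0.59×1 + 0.17×1) = 2.24
Population U: 1 + 2 = 3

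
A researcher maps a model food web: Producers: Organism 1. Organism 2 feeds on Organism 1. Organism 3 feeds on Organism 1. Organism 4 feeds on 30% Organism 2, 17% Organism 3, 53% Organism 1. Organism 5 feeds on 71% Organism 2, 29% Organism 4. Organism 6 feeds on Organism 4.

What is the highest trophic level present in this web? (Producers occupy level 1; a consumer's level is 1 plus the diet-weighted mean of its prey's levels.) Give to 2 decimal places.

Organism 2: 1 + 1 = 2
Organism 3: 1 + 1 = 2
Organism 4: 1 + (0.3×2 + 0.17×2 + 0.53×1) = 2.47
Organism 5: 1 + (0.71×2 + 0.29×2.47) = 3.1363
Organism 6: 1 + 2.47 = 3.47

3.47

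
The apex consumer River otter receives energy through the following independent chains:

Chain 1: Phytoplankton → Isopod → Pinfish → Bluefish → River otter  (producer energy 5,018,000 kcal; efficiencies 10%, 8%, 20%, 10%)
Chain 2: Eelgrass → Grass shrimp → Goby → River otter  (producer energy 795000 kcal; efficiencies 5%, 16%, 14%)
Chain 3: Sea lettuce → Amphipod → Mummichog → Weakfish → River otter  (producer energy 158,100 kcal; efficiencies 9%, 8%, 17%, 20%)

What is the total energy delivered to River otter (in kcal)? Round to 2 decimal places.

Chain 1: 5018000 × 0.1 × 0.08 × 0.2 × 0.1 = 802.88 kcal
Chain 2: 795000 × 0.05 × 0.16 × 0.14 = 890.4 kcal
Chain 3: 158100 × 0.09 × 0.08 × 0.17 × 0.2 = 38.70288 kcal
Total at River otter: 802.88 + 890.4 + 38.70288 = 1731.98288 kcal

1731.98 kcal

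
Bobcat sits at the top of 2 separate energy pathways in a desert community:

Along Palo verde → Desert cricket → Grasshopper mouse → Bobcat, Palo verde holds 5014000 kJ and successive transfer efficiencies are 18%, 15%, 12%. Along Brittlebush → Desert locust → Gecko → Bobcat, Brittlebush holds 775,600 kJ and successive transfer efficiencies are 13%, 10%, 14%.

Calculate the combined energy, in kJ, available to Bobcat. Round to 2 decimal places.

Via Palo verde: 5014000 × 0.18 × 0.15 × 0.12 = 16245.36 kJ
Via Brittlebush: 775600 × 0.13 × 0.1 × 0.14 = 1411.592 kJ
Total at Bobcat: 16245.36 + 1411.592 = 17656.952 kJ

17656.95 kJ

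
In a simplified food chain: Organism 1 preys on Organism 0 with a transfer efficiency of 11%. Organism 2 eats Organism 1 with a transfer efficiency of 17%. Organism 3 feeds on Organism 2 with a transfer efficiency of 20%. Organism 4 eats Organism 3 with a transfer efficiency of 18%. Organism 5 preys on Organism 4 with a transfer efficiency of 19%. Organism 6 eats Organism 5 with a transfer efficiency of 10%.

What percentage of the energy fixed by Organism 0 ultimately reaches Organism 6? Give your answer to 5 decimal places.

Product of link efficiencies: 0.11 × 0.17 × 0.2 × 0.18 × 0.19 × 0.1 = 0.0000127908
As a percentage: 0.0000127908 × 100 = 0.00128%

0.00128%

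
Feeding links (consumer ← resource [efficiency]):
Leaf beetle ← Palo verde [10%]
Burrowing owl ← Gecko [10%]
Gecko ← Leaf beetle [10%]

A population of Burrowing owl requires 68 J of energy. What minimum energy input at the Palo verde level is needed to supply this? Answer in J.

68000 J

Cumulative transfer efficiency: 0.1 × 0.1 × 0.1 = 0.001
Palo verde energy = 68 / 0.001 = 68000 J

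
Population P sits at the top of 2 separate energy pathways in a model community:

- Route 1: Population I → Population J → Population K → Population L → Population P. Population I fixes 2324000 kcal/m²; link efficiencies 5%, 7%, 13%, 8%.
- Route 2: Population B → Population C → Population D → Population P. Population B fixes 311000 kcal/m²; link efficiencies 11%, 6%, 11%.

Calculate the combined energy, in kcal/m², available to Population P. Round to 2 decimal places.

310.38 kcal/m²

Route 1: 2324000 × 0.05 × 0.07 × 0.13 × 0.08 = 84.5936 kcal/m²
Route 2: 311000 × 0.11 × 0.06 × 0.11 = 225.786 kcal/m²
Total at Population P: 84.5936 + 225.786 = 310.3796 kcal/m²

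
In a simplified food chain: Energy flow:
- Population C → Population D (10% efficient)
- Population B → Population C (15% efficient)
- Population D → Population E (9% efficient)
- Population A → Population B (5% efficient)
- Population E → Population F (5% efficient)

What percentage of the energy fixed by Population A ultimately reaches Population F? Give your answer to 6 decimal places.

0.000338%

Product of link efficiencies: 0.05 × 0.15 × 0.1 × 0.09 × 0.05 = 0.000003375
As a percentage: 0.000003375 × 100 = 0.000338%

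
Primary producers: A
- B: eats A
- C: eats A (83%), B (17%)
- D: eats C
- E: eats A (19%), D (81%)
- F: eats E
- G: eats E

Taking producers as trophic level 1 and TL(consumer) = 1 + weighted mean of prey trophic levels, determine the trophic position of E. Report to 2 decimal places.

B: 1 + 1 = 2
C: 1 + (0.83×1 + 0.17×2) = 2.17
D: 1 + 2.17 = 3.17
E: 1 + (0.19×1 + 0.81×3.17) = 3.7577
F: 1 + 3.7577 = 4.7577
G: 1 + 3.7577 = 4.7577

3.76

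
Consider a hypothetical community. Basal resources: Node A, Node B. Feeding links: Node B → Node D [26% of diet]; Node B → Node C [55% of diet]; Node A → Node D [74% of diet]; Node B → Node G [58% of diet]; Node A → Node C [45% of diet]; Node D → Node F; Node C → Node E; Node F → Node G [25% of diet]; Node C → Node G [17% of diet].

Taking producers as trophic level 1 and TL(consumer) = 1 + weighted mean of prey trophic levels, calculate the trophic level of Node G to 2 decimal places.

Node C: 1 + (0.45×1 + 0.55×1) = 2
Node D: 1 + (0.74×1 + 0.26×1) = 2
Node E: 1 + 2 = 3
Node F: 1 + 2 = 3
Node G: 1 + (0.58×1 + 0.25×3 + 0.17×2) = 2.67

2.67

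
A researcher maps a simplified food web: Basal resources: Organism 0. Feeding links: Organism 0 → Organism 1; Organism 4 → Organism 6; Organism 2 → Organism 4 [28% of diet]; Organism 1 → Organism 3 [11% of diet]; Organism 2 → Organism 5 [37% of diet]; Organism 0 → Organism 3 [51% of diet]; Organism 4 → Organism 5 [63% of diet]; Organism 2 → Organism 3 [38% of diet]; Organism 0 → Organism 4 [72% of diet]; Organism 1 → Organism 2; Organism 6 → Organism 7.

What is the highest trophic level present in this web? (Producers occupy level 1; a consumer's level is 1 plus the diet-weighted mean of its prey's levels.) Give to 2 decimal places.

Organism 1: 1 + 1 = 2
Organism 2: 1 + 2 = 3
Organism 3: 1 + (0.51×1 + 0.11×2 + 0.38×3) = 2.87
Organism 4: 1 + (0.72×1 + 0.28×3) = 2.56
Organism 5: 1 + (0.37×3 + 0.63×2.56) = 3.7228
Organism 6: 1 + 2.56 = 3.56
Organism 7: 1 + 3.56 = 4.56

4.56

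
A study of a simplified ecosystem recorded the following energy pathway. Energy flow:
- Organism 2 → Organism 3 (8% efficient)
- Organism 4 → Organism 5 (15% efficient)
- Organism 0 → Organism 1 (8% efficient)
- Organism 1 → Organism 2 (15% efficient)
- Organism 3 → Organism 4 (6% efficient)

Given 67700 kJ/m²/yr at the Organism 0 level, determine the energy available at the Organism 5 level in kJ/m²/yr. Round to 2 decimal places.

Organism 1: 67700 × 0.08 = 5416 kJ/m²/yr
Organism 2: 5416 × 0.15 = 812.4 kJ/m²/yr
Organism 3: 812.4 × 0.08 = 64.992 kJ/m²/yr
Organism 4: 64.992 × 0.06 = 3.89952 kJ/m²/yr
Organism 5: 3.89952 × 0.15 = 0.584928 kJ/m²/yr

0.58 kJ/m²/yr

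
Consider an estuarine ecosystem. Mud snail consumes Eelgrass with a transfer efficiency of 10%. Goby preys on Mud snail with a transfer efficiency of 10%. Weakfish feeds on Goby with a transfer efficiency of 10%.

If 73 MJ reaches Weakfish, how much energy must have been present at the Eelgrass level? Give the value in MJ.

73000 MJ

Cumulative transfer efficiency: 0.1 × 0.1 × 0.1 = 0.001
Eelgrass energy = 73 / 0.001 = 73000 MJ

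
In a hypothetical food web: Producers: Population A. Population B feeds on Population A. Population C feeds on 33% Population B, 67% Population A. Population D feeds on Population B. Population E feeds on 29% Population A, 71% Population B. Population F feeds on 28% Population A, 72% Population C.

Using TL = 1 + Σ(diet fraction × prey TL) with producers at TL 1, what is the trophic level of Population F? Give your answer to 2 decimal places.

Population B: 1 + 1 = 2
Population C: 1 + (0.33×2 + 0.67×1) = 2.33
Population D: 1 + 2 = 3
Population E: 1 + (0.29×1 + 0.71×2) = 2.71
Population F: 1 + (0.28×1 + 0.72×2.33) = 2.9576

2.96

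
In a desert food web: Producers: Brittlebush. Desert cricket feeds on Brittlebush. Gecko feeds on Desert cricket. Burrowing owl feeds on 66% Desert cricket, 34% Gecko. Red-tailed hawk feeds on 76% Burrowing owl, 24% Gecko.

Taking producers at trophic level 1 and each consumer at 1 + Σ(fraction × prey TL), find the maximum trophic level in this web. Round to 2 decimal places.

Desert cricket: 1 + 1 = 2
Gecko: 1 + 2 = 3
Burrowing owl: 1 + (0.66×2 + 0.34×3) = 3.34
Red-tailed hawk: 1 + (0.76×3.34 + 0.24×3) = 4.2584

4.26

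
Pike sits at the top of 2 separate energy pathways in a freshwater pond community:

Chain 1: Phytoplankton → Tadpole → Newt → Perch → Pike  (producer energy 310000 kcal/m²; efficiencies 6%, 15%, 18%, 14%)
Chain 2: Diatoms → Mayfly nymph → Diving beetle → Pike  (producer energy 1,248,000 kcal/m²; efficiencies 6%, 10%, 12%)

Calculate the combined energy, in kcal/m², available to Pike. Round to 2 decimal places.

Chain 1: 310000 × 0.06 × 0.15 × 0.18 × 0.14 = 70.308 kcal/m²
Chain 2: 1248000 × 0.06 × 0.1 × 0.12 = 898.56 kcal/m²
Total at Pike: 70.308 + 898.56 = 968.868 kcal/m²

968.87 kcal/m²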